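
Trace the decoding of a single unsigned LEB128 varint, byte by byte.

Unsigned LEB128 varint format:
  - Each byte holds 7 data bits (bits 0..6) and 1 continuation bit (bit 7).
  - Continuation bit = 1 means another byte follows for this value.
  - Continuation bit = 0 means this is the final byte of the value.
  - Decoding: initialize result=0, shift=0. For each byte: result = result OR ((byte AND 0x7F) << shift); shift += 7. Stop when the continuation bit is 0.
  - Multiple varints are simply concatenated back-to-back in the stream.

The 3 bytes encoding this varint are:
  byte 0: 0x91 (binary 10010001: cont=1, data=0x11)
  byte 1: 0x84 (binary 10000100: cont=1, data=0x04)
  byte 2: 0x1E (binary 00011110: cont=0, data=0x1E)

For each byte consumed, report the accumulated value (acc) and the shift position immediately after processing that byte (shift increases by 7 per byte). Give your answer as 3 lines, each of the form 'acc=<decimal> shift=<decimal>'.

Answer: acc=17 shift=7
acc=529 shift=14
acc=492049 shift=21

Derivation:
byte 0=0x91: payload=0x11=17, contrib = 17<<0 = 17; acc -> 17, shift -> 7
byte 1=0x84: payload=0x04=4, contrib = 4<<7 = 512; acc -> 529, shift -> 14
byte 2=0x1E: payload=0x1E=30, contrib = 30<<14 = 491520; acc -> 492049, shift -> 21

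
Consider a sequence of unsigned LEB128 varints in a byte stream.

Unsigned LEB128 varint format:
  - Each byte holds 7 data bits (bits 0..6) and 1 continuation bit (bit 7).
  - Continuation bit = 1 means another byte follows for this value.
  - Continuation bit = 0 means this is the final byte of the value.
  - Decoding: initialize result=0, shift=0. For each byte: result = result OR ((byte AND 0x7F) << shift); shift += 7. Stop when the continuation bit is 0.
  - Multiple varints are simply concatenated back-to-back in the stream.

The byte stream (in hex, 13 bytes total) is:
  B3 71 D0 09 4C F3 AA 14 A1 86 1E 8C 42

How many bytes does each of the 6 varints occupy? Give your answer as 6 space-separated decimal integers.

Answer: 2 2 1 3 3 2

Derivation:
  byte[0]=0xB3 cont=1 payload=0x33=51: acc |= 51<<0 -> acc=51 shift=7
  byte[1]=0x71 cont=0 payload=0x71=113: acc |= 113<<7 -> acc=14515 shift=14 [end]
Varint 1: bytes[0:2] = B3 71 -> value 14515 (2 byte(s))
  byte[2]=0xD0 cont=1 payload=0x50=80: acc |= 80<<0 -> acc=80 shift=7
  byte[3]=0x09 cont=0 payload=0x09=9: acc |= 9<<7 -> acc=1232 shift=14 [end]
Varint 2: bytes[2:4] = D0 09 -> value 1232 (2 byte(s))
  byte[4]=0x4C cont=0 payload=0x4C=76: acc |= 76<<0 -> acc=76 shift=7 [end]
Varint 3: bytes[4:5] = 4C -> value 76 (1 byte(s))
  byte[5]=0xF3 cont=1 payload=0x73=115: acc |= 115<<0 -> acc=115 shift=7
  byte[6]=0xAA cont=1 payload=0x2A=42: acc |= 42<<7 -> acc=5491 shift=14
  byte[7]=0x14 cont=0 payload=0x14=20: acc |= 20<<14 -> acc=333171 shift=21 [end]
Varint 4: bytes[5:8] = F3 AA 14 -> value 333171 (3 byte(s))
  byte[8]=0xA1 cont=1 payload=0x21=33: acc |= 33<<0 -> acc=33 shift=7
  byte[9]=0x86 cont=1 payload=0x06=6: acc |= 6<<7 -> acc=801 shift=14
  byte[10]=0x1E cont=0 payload=0x1E=30: acc |= 30<<14 -> acc=492321 shift=21 [end]
Varint 5: bytes[8:11] = A1 86 1E -> value 492321 (3 byte(s))
  byte[11]=0x8C cont=1 payload=0x0C=12: acc |= 12<<0 -> acc=12 shift=7
  byte[12]=0x42 cont=0 payload=0x42=66: acc |= 66<<7 -> acc=8460 shift=14 [end]
Varint 6: bytes[11:13] = 8C 42 -> value 8460 (2 byte(s))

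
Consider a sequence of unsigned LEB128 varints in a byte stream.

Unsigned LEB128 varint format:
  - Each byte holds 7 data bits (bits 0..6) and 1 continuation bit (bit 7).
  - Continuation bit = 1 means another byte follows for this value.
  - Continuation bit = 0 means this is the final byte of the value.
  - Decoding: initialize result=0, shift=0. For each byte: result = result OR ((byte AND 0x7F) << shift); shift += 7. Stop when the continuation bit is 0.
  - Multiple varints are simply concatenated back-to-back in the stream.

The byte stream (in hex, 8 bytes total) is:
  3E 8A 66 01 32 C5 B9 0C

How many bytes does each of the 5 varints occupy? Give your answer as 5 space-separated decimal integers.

Answer: 1 2 1 1 3

Derivation:
  byte[0]=0x3E cont=0 payload=0x3E=62: acc |= 62<<0 -> acc=62 shift=7 [end]
Varint 1: bytes[0:1] = 3E -> value 62 (1 byte(s))
  byte[1]=0x8A cont=1 payload=0x0A=10: acc |= 10<<0 -> acc=10 shift=7
  byte[2]=0x66 cont=0 payload=0x66=102: acc |= 102<<7 -> acc=13066 shift=14 [end]
Varint 2: bytes[1:3] = 8A 66 -> value 13066 (2 byte(s))
  byte[3]=0x01 cont=0 payload=0x01=1: acc |= 1<<0 -> acc=1 shift=7 [end]
Varint 3: bytes[3:4] = 01 -> value 1 (1 byte(s))
  byte[4]=0x32 cont=0 payload=0x32=50: acc |= 50<<0 -> acc=50 shift=7 [end]
Varint 4: bytes[4:5] = 32 -> value 50 (1 byte(s))
  byte[5]=0xC5 cont=1 payload=0x45=69: acc |= 69<<0 -> acc=69 shift=7
  byte[6]=0xB9 cont=1 payload=0x39=57: acc |= 57<<7 -> acc=7365 shift=14
  byte[7]=0x0C cont=0 payload=0x0C=12: acc |= 12<<14 -> acc=203973 shift=21 [end]
Varint 5: bytes[5:8] = C5 B9 0C -> value 203973 (3 byte(s))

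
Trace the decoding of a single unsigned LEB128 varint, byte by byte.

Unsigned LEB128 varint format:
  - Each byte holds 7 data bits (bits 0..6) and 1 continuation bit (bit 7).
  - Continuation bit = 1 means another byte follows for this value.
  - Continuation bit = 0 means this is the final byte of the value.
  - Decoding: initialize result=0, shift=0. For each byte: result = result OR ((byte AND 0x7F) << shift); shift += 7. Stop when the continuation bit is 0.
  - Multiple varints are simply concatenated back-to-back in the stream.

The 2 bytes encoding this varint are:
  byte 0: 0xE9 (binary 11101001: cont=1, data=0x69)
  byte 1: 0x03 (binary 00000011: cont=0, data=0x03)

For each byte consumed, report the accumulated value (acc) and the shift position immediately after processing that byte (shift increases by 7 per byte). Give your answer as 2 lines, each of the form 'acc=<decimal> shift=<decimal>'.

byte 0=0xE9: payload=0x69=105, contrib = 105<<0 = 105; acc -> 105, shift -> 7
byte 1=0x03: payload=0x03=3, contrib = 3<<7 = 384; acc -> 489, shift -> 14

Answer: acc=105 shift=7
acc=489 shift=14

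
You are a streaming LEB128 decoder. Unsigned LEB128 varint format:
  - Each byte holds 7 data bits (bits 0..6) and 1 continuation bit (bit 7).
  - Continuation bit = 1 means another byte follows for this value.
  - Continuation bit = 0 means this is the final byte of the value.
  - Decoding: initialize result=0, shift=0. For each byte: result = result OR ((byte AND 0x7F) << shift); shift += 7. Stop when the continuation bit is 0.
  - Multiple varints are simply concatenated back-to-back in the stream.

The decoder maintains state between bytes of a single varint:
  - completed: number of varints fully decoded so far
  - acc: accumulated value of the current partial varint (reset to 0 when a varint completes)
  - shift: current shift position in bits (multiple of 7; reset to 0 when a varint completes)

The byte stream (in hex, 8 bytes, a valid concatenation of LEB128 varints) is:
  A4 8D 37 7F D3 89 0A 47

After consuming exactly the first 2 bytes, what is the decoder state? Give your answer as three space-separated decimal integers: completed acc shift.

Answer: 0 1700 14

Derivation:
byte[0]=0xA4 cont=1 payload=0x24: acc |= 36<<0 -> completed=0 acc=36 shift=7
byte[1]=0x8D cont=1 payload=0x0D: acc |= 13<<7 -> completed=0 acc=1700 shift=14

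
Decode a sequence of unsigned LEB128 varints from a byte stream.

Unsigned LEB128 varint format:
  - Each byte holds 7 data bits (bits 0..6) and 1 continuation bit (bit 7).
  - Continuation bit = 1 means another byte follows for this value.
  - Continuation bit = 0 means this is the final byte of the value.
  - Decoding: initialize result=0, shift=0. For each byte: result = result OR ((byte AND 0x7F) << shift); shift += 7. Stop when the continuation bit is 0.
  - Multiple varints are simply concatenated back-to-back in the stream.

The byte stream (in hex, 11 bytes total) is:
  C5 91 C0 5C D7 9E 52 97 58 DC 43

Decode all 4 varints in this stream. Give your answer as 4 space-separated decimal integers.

  byte[0]=0xC5 cont=1 payload=0x45=69: acc |= 69<<0 -> acc=69 shift=7
  byte[1]=0x91 cont=1 payload=0x11=17: acc |= 17<<7 -> acc=2245 shift=14
  byte[2]=0xC0 cont=1 payload=0x40=64: acc |= 64<<14 -> acc=1050821 shift=21
  byte[3]=0x5C cont=0 payload=0x5C=92: acc |= 92<<21 -> acc=193988805 shift=28 [end]
Varint 1: bytes[0:4] = C5 91 C0 5C -> value 193988805 (4 byte(s))
  byte[4]=0xD7 cont=1 payload=0x57=87: acc |= 87<<0 -> acc=87 shift=7
  byte[5]=0x9E cont=1 payload=0x1E=30: acc |= 30<<7 -> acc=3927 shift=14
  byte[6]=0x52 cont=0 payload=0x52=82: acc |= 82<<14 -> acc=1347415 shift=21 [end]
Varint 2: bytes[4:7] = D7 9E 52 -> value 1347415 (3 byte(s))
  byte[7]=0x97 cont=1 payload=0x17=23: acc |= 23<<0 -> acc=23 shift=7
  byte[8]=0x58 cont=0 payload=0x58=88: acc |= 88<<7 -> acc=11287 shift=14 [end]
Varint 3: bytes[7:9] = 97 58 -> value 11287 (2 byte(s))
  byte[9]=0xDC cont=1 payload=0x5C=92: acc |= 92<<0 -> acc=92 shift=7
  byte[10]=0x43 cont=0 payload=0x43=67: acc |= 67<<7 -> acc=8668 shift=14 [end]
Varint 4: bytes[9:11] = DC 43 -> value 8668 (2 byte(s))

Answer: 193988805 1347415 11287 8668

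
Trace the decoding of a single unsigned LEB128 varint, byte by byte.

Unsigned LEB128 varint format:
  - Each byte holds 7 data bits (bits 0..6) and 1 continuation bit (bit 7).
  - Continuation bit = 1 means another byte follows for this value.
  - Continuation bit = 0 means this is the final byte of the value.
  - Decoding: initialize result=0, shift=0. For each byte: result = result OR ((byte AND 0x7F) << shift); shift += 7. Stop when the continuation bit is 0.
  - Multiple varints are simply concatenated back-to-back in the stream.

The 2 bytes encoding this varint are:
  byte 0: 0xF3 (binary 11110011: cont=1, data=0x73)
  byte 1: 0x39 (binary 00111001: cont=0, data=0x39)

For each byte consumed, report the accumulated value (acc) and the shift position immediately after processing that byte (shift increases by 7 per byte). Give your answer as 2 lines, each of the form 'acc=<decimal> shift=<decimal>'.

Answer: acc=115 shift=7
acc=7411 shift=14

Derivation:
byte 0=0xF3: payload=0x73=115, contrib = 115<<0 = 115; acc -> 115, shift -> 7
byte 1=0x39: payload=0x39=57, contrib = 57<<7 = 7296; acc -> 7411, shift -> 14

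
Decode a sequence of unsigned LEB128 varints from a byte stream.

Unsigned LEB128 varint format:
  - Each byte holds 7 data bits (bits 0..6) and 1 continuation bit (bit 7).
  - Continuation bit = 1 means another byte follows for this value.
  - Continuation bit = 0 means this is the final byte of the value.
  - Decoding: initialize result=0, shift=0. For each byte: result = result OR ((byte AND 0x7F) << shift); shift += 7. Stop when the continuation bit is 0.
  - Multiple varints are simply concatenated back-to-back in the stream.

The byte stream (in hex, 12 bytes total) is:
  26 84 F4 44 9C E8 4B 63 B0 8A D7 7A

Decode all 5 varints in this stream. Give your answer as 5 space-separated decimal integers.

Answer: 38 1128964 1242140 99 257279280

Derivation:
  byte[0]=0x26 cont=0 payload=0x26=38: acc |= 38<<0 -> acc=38 shift=7 [end]
Varint 1: bytes[0:1] = 26 -> value 38 (1 byte(s))
  byte[1]=0x84 cont=1 payload=0x04=4: acc |= 4<<0 -> acc=4 shift=7
  byte[2]=0xF4 cont=1 payload=0x74=116: acc |= 116<<7 -> acc=14852 shift=14
  byte[3]=0x44 cont=0 payload=0x44=68: acc |= 68<<14 -> acc=1128964 shift=21 [end]
Varint 2: bytes[1:4] = 84 F4 44 -> value 1128964 (3 byte(s))
  byte[4]=0x9C cont=1 payload=0x1C=28: acc |= 28<<0 -> acc=28 shift=7
  byte[5]=0xE8 cont=1 payload=0x68=104: acc |= 104<<7 -> acc=13340 shift=14
  byte[6]=0x4B cont=0 payload=0x4B=75: acc |= 75<<14 -> acc=1242140 shift=21 [end]
Varint 3: bytes[4:7] = 9C E8 4B -> value 1242140 (3 byte(s))
  byte[7]=0x63 cont=0 payload=0x63=99: acc |= 99<<0 -> acc=99 shift=7 [end]
Varint 4: bytes[7:8] = 63 -> value 99 (1 byte(s))
  byte[8]=0xB0 cont=1 payload=0x30=48: acc |= 48<<0 -> acc=48 shift=7
  byte[9]=0x8A cont=1 payload=0x0A=10: acc |= 10<<7 -> acc=1328 shift=14
  byte[10]=0xD7 cont=1 payload=0x57=87: acc |= 87<<14 -> acc=1426736 shift=21
  byte[11]=0x7A cont=0 payload=0x7A=122: acc |= 122<<21 -> acc=257279280 shift=28 [end]
Varint 5: bytes[8:12] = B0 8A D7 7A -> value 257279280 (4 byte(s))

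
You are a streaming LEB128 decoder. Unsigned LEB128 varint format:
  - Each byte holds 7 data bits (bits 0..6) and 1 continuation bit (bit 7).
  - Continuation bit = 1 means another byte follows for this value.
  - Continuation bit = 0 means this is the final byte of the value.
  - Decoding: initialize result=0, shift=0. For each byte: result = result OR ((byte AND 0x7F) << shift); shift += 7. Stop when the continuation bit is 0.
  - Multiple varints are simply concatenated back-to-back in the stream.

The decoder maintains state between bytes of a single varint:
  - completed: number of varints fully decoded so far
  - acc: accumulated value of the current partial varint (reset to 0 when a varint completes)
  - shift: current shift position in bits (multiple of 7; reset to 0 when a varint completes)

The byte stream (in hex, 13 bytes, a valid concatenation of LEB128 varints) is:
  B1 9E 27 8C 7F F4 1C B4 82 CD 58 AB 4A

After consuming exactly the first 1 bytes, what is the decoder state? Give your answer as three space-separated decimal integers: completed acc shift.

Answer: 0 49 7

Derivation:
byte[0]=0xB1 cont=1 payload=0x31: acc |= 49<<0 -> completed=0 acc=49 shift=7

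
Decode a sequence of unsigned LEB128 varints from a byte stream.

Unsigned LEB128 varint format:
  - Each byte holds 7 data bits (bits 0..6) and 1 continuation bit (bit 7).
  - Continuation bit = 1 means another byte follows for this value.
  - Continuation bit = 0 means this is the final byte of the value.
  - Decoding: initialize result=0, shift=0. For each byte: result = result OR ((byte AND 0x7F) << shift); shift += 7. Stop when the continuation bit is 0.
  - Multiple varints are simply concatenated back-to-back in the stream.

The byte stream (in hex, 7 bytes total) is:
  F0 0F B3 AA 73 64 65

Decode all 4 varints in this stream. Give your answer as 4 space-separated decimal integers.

  byte[0]=0xF0 cont=1 payload=0x70=112: acc |= 112<<0 -> acc=112 shift=7
  byte[1]=0x0F cont=0 payload=0x0F=15: acc |= 15<<7 -> acc=2032 shift=14 [end]
Varint 1: bytes[0:2] = F0 0F -> value 2032 (2 byte(s))
  byte[2]=0xB3 cont=1 payload=0x33=51: acc |= 51<<0 -> acc=51 shift=7
  byte[3]=0xAA cont=1 payload=0x2A=42: acc |= 42<<7 -> acc=5427 shift=14
  byte[4]=0x73 cont=0 payload=0x73=115: acc |= 115<<14 -> acc=1889587 shift=21 [end]
Varint 2: bytes[2:5] = B3 AA 73 -> value 1889587 (3 byte(s))
  byte[5]=0x64 cont=0 payload=0x64=100: acc |= 100<<0 -> acc=100 shift=7 [end]
Varint 3: bytes[5:6] = 64 -> value 100 (1 byte(s))
  byte[6]=0x65 cont=0 payload=0x65=101: acc |= 101<<0 -> acc=101 shift=7 [end]
Varint 4: bytes[6:7] = 65 -> value 101 (1 byte(s))

Answer: 2032 1889587 100 101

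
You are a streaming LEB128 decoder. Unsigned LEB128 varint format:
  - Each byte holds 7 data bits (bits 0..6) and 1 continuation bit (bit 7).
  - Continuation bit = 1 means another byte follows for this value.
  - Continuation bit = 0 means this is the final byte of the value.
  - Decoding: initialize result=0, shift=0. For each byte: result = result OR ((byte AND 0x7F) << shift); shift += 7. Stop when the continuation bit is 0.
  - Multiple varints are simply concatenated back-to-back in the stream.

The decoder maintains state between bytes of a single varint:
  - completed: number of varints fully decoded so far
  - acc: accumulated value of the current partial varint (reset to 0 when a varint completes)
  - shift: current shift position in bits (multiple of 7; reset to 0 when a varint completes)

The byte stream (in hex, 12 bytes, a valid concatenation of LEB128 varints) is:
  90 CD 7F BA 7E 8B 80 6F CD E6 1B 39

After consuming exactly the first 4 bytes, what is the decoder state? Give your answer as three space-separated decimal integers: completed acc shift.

byte[0]=0x90 cont=1 payload=0x10: acc |= 16<<0 -> completed=0 acc=16 shift=7
byte[1]=0xCD cont=1 payload=0x4D: acc |= 77<<7 -> completed=0 acc=9872 shift=14
byte[2]=0x7F cont=0 payload=0x7F: varint #1 complete (value=2090640); reset -> completed=1 acc=0 shift=0
byte[3]=0xBA cont=1 payload=0x3A: acc |= 58<<0 -> completed=1 acc=58 shift=7

Answer: 1 58 7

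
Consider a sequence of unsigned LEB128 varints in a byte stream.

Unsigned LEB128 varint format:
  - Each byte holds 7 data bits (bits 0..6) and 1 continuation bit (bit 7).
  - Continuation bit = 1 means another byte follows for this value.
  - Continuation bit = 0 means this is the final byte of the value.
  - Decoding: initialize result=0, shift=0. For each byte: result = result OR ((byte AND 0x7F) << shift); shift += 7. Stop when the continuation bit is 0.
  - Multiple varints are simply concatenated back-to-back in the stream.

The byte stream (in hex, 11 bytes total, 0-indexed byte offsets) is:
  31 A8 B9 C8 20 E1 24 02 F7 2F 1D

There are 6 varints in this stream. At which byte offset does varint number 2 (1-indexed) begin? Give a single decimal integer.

  byte[0]=0x31 cont=0 payload=0x31=49: acc |= 49<<0 -> acc=49 shift=7 [end]
Varint 1: bytes[0:1] = 31 -> value 49 (1 byte(s))
  byte[1]=0xA8 cont=1 payload=0x28=40: acc |= 40<<0 -> acc=40 shift=7
  byte[2]=0xB9 cont=1 payload=0x39=57: acc |= 57<<7 -> acc=7336 shift=14
  byte[3]=0xC8 cont=1 payload=0x48=72: acc |= 72<<14 -> acc=1186984 shift=21
  byte[4]=0x20 cont=0 payload=0x20=32: acc |= 32<<21 -> acc=68295848 shift=28 [end]
Varint 2: bytes[1:5] = A8 B9 C8 20 -> value 68295848 (4 byte(s))
  byte[5]=0xE1 cont=1 payload=0x61=97: acc |= 97<<0 -> acc=97 shift=7
  byte[6]=0x24 cont=0 payload=0x24=36: acc |= 36<<7 -> acc=4705 shift=14 [end]
Varint 3: bytes[5:7] = E1 24 -> value 4705 (2 byte(s))
  byte[7]=0x02 cont=0 payload=0x02=2: acc |= 2<<0 -> acc=2 shift=7 [end]
Varint 4: bytes[7:8] = 02 -> value 2 (1 byte(s))
  byte[8]=0xF7 cont=1 payload=0x77=119: acc |= 119<<0 -> acc=119 shift=7
  byte[9]=0x2F cont=0 payload=0x2F=47: acc |= 47<<7 -> acc=6135 shift=14 [end]
Varint 5: bytes[8:10] = F7 2F -> value 6135 (2 byte(s))
  byte[10]=0x1D cont=0 payload=0x1D=29: acc |= 29<<0 -> acc=29 shift=7 [end]
Varint 6: bytes[10:11] = 1D -> value 29 (1 byte(s))

Answer: 1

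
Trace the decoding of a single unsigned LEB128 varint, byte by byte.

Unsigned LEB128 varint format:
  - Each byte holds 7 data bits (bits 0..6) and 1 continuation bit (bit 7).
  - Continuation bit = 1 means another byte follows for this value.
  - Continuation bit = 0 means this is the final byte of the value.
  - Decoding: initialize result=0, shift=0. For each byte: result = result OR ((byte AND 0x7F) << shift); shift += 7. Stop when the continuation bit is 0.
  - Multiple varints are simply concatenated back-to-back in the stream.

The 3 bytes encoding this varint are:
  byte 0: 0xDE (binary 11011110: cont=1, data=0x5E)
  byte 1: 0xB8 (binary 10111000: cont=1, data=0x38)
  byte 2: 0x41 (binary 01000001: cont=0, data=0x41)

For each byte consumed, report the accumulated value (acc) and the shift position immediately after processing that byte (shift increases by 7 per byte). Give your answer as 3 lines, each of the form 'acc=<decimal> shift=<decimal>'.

Answer: acc=94 shift=7
acc=7262 shift=14
acc=1072222 shift=21

Derivation:
byte 0=0xDE: payload=0x5E=94, contrib = 94<<0 = 94; acc -> 94, shift -> 7
byte 1=0xB8: payload=0x38=56, contrib = 56<<7 = 7168; acc -> 7262, shift -> 14
byte 2=0x41: payload=0x41=65, contrib = 65<<14 = 1064960; acc -> 1072222, shift -> 21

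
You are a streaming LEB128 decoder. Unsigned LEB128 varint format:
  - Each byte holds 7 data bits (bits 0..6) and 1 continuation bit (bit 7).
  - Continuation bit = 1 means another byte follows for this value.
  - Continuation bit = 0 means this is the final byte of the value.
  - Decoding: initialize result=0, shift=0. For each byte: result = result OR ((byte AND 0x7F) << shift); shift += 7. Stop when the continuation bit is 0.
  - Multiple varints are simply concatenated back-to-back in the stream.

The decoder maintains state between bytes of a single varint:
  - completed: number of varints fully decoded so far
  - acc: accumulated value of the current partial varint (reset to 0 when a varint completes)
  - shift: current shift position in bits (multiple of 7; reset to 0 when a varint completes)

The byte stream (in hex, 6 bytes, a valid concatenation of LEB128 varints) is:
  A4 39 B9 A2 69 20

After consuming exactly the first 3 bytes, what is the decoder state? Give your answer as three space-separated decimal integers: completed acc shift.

byte[0]=0xA4 cont=1 payload=0x24: acc |= 36<<0 -> completed=0 acc=36 shift=7
byte[1]=0x39 cont=0 payload=0x39: varint #1 complete (value=7332); reset -> completed=1 acc=0 shift=0
byte[2]=0xB9 cont=1 payload=0x39: acc |= 57<<0 -> completed=1 acc=57 shift=7

Answer: 1 57 7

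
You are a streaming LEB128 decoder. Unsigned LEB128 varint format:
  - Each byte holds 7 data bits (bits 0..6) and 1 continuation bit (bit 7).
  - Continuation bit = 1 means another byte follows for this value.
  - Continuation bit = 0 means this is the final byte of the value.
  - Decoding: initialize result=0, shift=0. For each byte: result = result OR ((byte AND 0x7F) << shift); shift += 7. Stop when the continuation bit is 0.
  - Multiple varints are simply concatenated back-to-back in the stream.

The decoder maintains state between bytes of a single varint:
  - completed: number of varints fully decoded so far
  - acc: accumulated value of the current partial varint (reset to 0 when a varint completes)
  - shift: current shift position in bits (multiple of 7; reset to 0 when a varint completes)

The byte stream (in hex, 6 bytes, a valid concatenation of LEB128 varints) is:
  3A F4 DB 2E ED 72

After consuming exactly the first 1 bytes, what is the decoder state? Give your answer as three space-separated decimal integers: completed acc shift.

byte[0]=0x3A cont=0 payload=0x3A: varint #1 complete (value=58); reset -> completed=1 acc=0 shift=0

Answer: 1 0 0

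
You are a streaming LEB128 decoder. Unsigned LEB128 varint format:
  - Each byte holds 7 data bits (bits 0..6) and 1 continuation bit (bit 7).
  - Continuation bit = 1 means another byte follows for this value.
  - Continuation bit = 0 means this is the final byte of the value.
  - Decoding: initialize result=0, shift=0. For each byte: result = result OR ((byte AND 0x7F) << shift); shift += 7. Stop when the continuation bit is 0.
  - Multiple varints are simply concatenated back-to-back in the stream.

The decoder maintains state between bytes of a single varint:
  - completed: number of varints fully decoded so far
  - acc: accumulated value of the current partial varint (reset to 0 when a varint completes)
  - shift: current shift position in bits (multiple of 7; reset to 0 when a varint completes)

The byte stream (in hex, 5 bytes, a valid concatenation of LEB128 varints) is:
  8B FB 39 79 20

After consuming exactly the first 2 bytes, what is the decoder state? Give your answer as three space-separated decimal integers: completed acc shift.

byte[0]=0x8B cont=1 payload=0x0B: acc |= 11<<0 -> completed=0 acc=11 shift=7
byte[1]=0xFB cont=1 payload=0x7B: acc |= 123<<7 -> completed=0 acc=15755 shift=14

Answer: 0 15755 14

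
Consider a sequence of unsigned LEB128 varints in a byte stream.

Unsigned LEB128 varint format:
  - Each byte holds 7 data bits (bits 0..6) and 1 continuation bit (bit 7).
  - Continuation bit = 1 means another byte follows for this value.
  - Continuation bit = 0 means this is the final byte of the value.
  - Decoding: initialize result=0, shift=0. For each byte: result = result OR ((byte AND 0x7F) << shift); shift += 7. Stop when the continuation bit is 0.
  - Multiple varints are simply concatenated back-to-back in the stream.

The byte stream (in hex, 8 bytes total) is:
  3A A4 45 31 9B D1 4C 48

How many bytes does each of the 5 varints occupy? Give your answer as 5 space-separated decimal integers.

  byte[0]=0x3A cont=0 payload=0x3A=58: acc |= 58<<0 -> acc=58 shift=7 [end]
Varint 1: bytes[0:1] = 3A -> value 58 (1 byte(s))
  byte[1]=0xA4 cont=1 payload=0x24=36: acc |= 36<<0 -> acc=36 shift=7
  byte[2]=0x45 cont=0 payload=0x45=69: acc |= 69<<7 -> acc=8868 shift=14 [end]
Varint 2: bytes[1:3] = A4 45 -> value 8868 (2 byte(s))
  byte[3]=0x31 cont=0 payload=0x31=49: acc |= 49<<0 -> acc=49 shift=7 [end]
Varint 3: bytes[3:4] = 31 -> value 49 (1 byte(s))
  byte[4]=0x9B cont=1 payload=0x1B=27: acc |= 27<<0 -> acc=27 shift=7
  byte[5]=0xD1 cont=1 payload=0x51=81: acc |= 81<<7 -> acc=10395 shift=14
  byte[6]=0x4C cont=0 payload=0x4C=76: acc |= 76<<14 -> acc=1255579 shift=21 [end]
Varint 4: bytes[4:7] = 9B D1 4C -> value 1255579 (3 byte(s))
  byte[7]=0x48 cont=0 payload=0x48=72: acc |= 72<<0 -> acc=72 shift=7 [end]
Varint 5: bytes[7:8] = 48 -> value 72 (1 byte(s))

Answer: 1 2 1 3 1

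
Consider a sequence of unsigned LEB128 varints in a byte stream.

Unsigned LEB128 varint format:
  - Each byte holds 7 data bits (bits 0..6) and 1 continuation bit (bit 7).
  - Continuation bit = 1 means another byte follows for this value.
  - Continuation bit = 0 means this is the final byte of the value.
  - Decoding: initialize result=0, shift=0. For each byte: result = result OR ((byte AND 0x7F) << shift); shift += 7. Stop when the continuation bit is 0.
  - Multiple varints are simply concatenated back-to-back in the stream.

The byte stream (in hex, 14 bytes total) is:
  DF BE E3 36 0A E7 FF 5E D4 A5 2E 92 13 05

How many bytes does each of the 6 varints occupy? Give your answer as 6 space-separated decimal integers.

  byte[0]=0xDF cont=1 payload=0x5F=95: acc |= 95<<0 -> acc=95 shift=7
  byte[1]=0xBE cont=1 payload=0x3E=62: acc |= 62<<7 -> acc=8031 shift=14
  byte[2]=0xE3 cont=1 payload=0x63=99: acc |= 99<<14 -> acc=1630047 shift=21
  byte[3]=0x36 cont=0 payload=0x36=54: acc |= 54<<21 -> acc=114876255 shift=28 [end]
Varint 1: bytes[0:4] = DF BE E3 36 -> value 114876255 (4 byte(s))
  byte[4]=0x0A cont=0 payload=0x0A=10: acc |= 10<<0 -> acc=10 shift=7 [end]
Varint 2: bytes[4:5] = 0A -> value 10 (1 byte(s))
  byte[5]=0xE7 cont=1 payload=0x67=103: acc |= 103<<0 -> acc=103 shift=7
  byte[6]=0xFF cont=1 payload=0x7F=127: acc |= 127<<7 -> acc=16359 shift=14
  byte[7]=0x5E cont=0 payload=0x5E=94: acc |= 94<<14 -> acc=1556455 shift=21 [end]
Varint 3: bytes[5:8] = E7 FF 5E -> value 1556455 (3 byte(s))
  byte[8]=0xD4 cont=1 payload=0x54=84: acc |= 84<<0 -> acc=84 shift=7
  byte[9]=0xA5 cont=1 payload=0x25=37: acc |= 37<<7 -> acc=4820 shift=14
  byte[10]=0x2E cont=0 payload=0x2E=46: acc |= 46<<14 -> acc=758484 shift=21 [end]
Varint 4: bytes[8:11] = D4 A5 2E -> value 758484 (3 byte(s))
  byte[11]=0x92 cont=1 payload=0x12=18: acc |= 18<<0 -> acc=18 shift=7
  byte[12]=0x13 cont=0 payload=0x13=19: acc |= 19<<7 -> acc=2450 shift=14 [end]
Varint 5: bytes[11:13] = 92 13 -> value 2450 (2 byte(s))
  byte[13]=0x05 cont=0 payload=0x05=5: acc |= 5<<0 -> acc=5 shift=7 [end]
Varint 6: bytes[13:14] = 05 -> value 5 (1 byte(s))

Answer: 4 1 3 3 2 1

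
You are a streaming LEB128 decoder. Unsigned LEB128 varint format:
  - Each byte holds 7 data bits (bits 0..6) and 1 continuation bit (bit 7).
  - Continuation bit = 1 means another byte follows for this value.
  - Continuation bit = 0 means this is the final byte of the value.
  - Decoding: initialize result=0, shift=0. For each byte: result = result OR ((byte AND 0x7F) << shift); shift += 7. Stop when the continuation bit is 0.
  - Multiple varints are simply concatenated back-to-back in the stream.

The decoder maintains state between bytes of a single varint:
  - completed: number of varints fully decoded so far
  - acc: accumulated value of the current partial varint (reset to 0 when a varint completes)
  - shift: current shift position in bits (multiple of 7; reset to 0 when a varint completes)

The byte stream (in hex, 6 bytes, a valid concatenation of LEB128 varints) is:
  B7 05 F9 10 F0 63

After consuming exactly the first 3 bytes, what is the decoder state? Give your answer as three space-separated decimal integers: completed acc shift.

Answer: 1 121 7

Derivation:
byte[0]=0xB7 cont=1 payload=0x37: acc |= 55<<0 -> completed=0 acc=55 shift=7
byte[1]=0x05 cont=0 payload=0x05: varint #1 complete (value=695); reset -> completed=1 acc=0 shift=0
byte[2]=0xF9 cont=1 payload=0x79: acc |= 121<<0 -> completed=1 acc=121 shift=7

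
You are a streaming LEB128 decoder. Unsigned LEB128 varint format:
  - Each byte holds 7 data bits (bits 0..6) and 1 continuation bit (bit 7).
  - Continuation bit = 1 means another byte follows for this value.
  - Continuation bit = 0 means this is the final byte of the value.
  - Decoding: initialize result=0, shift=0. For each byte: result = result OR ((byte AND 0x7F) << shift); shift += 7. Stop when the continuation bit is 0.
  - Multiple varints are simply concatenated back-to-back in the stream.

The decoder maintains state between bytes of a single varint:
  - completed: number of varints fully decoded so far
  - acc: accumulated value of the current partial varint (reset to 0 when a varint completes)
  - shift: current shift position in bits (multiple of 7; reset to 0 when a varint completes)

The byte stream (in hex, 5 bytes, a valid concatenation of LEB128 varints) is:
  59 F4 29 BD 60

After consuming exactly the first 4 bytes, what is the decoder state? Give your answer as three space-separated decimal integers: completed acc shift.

Answer: 2 61 7

Derivation:
byte[0]=0x59 cont=0 payload=0x59: varint #1 complete (value=89); reset -> completed=1 acc=0 shift=0
byte[1]=0xF4 cont=1 payload=0x74: acc |= 116<<0 -> completed=1 acc=116 shift=7
byte[2]=0x29 cont=0 payload=0x29: varint #2 complete (value=5364); reset -> completed=2 acc=0 shift=0
byte[3]=0xBD cont=1 payload=0x3D: acc |= 61<<0 -> completed=2 acc=61 shift=7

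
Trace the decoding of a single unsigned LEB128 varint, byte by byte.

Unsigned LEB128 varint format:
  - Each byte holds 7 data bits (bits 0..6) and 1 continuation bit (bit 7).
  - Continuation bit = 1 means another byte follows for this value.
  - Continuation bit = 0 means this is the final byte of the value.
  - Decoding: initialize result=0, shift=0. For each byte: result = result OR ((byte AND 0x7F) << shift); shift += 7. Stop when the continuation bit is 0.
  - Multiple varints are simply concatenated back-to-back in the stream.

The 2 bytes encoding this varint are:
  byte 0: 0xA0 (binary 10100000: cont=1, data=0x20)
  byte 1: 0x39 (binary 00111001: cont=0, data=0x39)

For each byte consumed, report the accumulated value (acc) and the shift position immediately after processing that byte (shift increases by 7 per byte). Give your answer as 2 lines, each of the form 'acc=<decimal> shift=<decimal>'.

byte 0=0xA0: payload=0x20=32, contrib = 32<<0 = 32; acc -> 32, shift -> 7
byte 1=0x39: payload=0x39=57, contrib = 57<<7 = 7296; acc -> 7328, shift -> 14

Answer: acc=32 shift=7
acc=7328 shift=14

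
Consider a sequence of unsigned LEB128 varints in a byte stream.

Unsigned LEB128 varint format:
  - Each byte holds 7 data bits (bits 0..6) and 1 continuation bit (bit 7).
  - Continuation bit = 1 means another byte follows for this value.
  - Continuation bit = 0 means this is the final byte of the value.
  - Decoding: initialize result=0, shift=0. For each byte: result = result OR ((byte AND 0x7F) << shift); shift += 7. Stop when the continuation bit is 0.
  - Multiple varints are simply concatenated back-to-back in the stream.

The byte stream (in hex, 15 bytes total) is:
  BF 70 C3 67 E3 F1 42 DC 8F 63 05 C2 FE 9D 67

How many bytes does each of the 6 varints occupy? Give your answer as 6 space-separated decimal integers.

Answer: 2 2 3 3 1 4

Derivation:
  byte[0]=0xBF cont=1 payload=0x3F=63: acc |= 63<<0 -> acc=63 shift=7
  byte[1]=0x70 cont=0 payload=0x70=112: acc |= 112<<7 -> acc=14399 shift=14 [end]
Varint 1: bytes[0:2] = BF 70 -> value 14399 (2 byte(s))
  byte[2]=0xC3 cont=1 payload=0x43=67: acc |= 67<<0 -> acc=67 shift=7
  byte[3]=0x67 cont=0 payload=0x67=103: acc |= 103<<7 -> acc=13251 shift=14 [end]
Varint 2: bytes[2:4] = C3 67 -> value 13251 (2 byte(s))
  byte[4]=0xE3 cont=1 payload=0x63=99: acc |= 99<<0 -> acc=99 shift=7
  byte[5]=0xF1 cont=1 payload=0x71=113: acc |= 113<<7 -> acc=14563 shift=14
  byte[6]=0x42 cont=0 payload=0x42=66: acc |= 66<<14 -> acc=1095907 shift=21 [end]
Varint 3: bytes[4:7] = E3 F1 42 -> value 1095907 (3 byte(s))
  byte[7]=0xDC cont=1 payload=0x5C=92: acc |= 92<<0 -> acc=92 shift=7
  byte[8]=0x8F cont=1 payload=0x0F=15: acc |= 15<<7 -> acc=2012 shift=14
  byte[9]=0x63 cont=0 payload=0x63=99: acc |= 99<<14 -> acc=1624028 shift=21 [end]
Varint 4: bytes[7:10] = DC 8F 63 -> value 1624028 (3 byte(s))
  byte[10]=0x05 cont=0 payload=0x05=5: acc |= 5<<0 -> acc=5 shift=7 [end]
Varint 5: bytes[10:11] = 05 -> value 5 (1 byte(s))
  byte[11]=0xC2 cont=1 payload=0x42=66: acc |= 66<<0 -> acc=66 shift=7
  byte[12]=0xFE cont=1 payload=0x7E=126: acc |= 126<<7 -> acc=16194 shift=14
  byte[13]=0x9D cont=1 payload=0x1D=29: acc |= 29<<14 -> acc=491330 shift=21
  byte[14]=0x67 cont=0 payload=0x67=103: acc |= 103<<21 -> acc=216497986 shift=28 [end]
Varint 6: bytes[11:15] = C2 FE 9D 67 -> value 216497986 (4 byte(s))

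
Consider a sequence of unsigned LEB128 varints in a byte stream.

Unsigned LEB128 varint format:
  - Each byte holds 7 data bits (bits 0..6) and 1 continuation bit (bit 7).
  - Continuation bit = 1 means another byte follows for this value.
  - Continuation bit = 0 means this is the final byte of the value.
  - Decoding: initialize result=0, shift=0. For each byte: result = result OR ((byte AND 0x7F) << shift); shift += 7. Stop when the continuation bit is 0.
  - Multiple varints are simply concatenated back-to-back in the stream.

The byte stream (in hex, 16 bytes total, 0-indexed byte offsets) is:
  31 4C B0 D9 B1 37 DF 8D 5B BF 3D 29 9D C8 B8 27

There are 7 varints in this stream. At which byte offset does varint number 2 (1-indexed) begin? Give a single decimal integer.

Answer: 1

Derivation:
  byte[0]=0x31 cont=0 payload=0x31=49: acc |= 49<<0 -> acc=49 shift=7 [end]
Varint 1: bytes[0:1] = 31 -> value 49 (1 byte(s))
  byte[1]=0x4C cont=0 payload=0x4C=76: acc |= 76<<0 -> acc=76 shift=7 [end]
Varint 2: bytes[1:2] = 4C -> value 76 (1 byte(s))
  byte[2]=0xB0 cont=1 payload=0x30=48: acc |= 48<<0 -> acc=48 shift=7
  byte[3]=0xD9 cont=1 payload=0x59=89: acc |= 89<<7 -> acc=11440 shift=14
  byte[4]=0xB1 cont=1 payload=0x31=49: acc |= 49<<14 -> acc=814256 shift=21
  byte[5]=0x37 cont=0 payload=0x37=55: acc |= 55<<21 -> acc=116157616 shift=28 [end]
Varint 3: bytes[2:6] = B0 D9 B1 37 -> value 116157616 (4 byte(s))
  byte[6]=0xDF cont=1 payload=0x5F=95: acc |= 95<<0 -> acc=95 shift=7
  byte[7]=0x8D cont=1 payload=0x0D=13: acc |= 13<<7 -> acc=1759 shift=14
  byte[8]=0x5B cont=0 payload=0x5B=91: acc |= 91<<14 -> acc=1492703 shift=21 [end]
Varint 4: bytes[6:9] = DF 8D 5B -> value 1492703 (3 byte(s))
  byte[9]=0xBF cont=1 payload=0x3F=63: acc |= 63<<0 -> acc=63 shift=7
  byte[10]=0x3D cont=0 payload=0x3D=61: acc |= 61<<7 -> acc=7871 shift=14 [end]
Varint 5: bytes[9:11] = BF 3D -> value 7871 (2 byte(s))
  byte[11]=0x29 cont=0 payload=0x29=41: acc |= 41<<0 -> acc=41 shift=7 [end]
Varint 6: bytes[11:12] = 29 -> value 41 (1 byte(s))
  byte[12]=0x9D cont=1 payload=0x1D=29: acc |= 29<<0 -> acc=29 shift=7
  byte[13]=0xC8 cont=1 payload=0x48=72: acc |= 72<<7 -> acc=9245 shift=14
  byte[14]=0xB8 cont=1 payload=0x38=56: acc |= 56<<14 -> acc=926749 shift=21
  byte[15]=0x27 cont=0 payload=0x27=39: acc |= 39<<21 -> acc=82715677 shift=28 [end]
Varint 7: bytes[12:16] = 9D C8 B8 27 -> value 82715677 (4 byte(s))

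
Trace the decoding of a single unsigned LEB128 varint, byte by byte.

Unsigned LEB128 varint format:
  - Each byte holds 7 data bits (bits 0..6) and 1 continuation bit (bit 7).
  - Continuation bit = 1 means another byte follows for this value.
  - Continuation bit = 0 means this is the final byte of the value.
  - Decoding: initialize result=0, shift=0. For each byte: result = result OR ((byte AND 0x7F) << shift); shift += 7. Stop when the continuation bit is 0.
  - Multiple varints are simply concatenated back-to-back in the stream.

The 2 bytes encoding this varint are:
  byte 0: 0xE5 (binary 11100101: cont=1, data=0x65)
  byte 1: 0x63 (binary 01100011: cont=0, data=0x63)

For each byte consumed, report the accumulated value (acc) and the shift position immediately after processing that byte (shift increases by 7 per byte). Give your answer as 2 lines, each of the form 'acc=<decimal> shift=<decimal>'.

byte 0=0xE5: payload=0x65=101, contrib = 101<<0 = 101; acc -> 101, shift -> 7
byte 1=0x63: payload=0x63=99, contrib = 99<<7 = 12672; acc -> 12773, shift -> 14

Answer: acc=101 shift=7
acc=12773 shift=14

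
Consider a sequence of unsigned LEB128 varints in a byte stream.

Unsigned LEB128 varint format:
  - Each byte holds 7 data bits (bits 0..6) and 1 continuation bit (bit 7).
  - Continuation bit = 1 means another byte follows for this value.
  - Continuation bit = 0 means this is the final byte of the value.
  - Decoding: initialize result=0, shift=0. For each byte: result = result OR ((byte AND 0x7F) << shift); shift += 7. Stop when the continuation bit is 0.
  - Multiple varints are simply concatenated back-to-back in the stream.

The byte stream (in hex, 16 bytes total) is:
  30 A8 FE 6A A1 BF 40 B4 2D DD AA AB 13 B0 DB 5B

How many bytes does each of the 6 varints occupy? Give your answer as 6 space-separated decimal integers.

Answer: 1 3 3 2 4 3

Derivation:
  byte[0]=0x30 cont=0 payload=0x30=48: acc |= 48<<0 -> acc=48 shift=7 [end]
Varint 1: bytes[0:1] = 30 -> value 48 (1 byte(s))
  byte[1]=0xA8 cont=1 payload=0x28=40: acc |= 40<<0 -> acc=40 shift=7
  byte[2]=0xFE cont=1 payload=0x7E=126: acc |= 126<<7 -> acc=16168 shift=14
  byte[3]=0x6A cont=0 payload=0x6A=106: acc |= 106<<14 -> acc=1752872 shift=21 [end]
Varint 2: bytes[1:4] = A8 FE 6A -> value 1752872 (3 byte(s))
  byte[4]=0xA1 cont=1 payload=0x21=33: acc |= 33<<0 -> acc=33 shift=7
  byte[5]=0xBF cont=1 payload=0x3F=63: acc |= 63<<7 -> acc=8097 shift=14
  byte[6]=0x40 cont=0 payload=0x40=64: acc |= 64<<14 -> acc=1056673 shift=21 [end]
Varint 3: bytes[4:7] = A1 BF 40 -> value 1056673 (3 byte(s))
  byte[7]=0xB4 cont=1 payload=0x34=52: acc |= 52<<0 -> acc=52 shift=7
  byte[8]=0x2D cont=0 payload=0x2D=45: acc |= 45<<7 -> acc=5812 shift=14 [end]
Varint 4: bytes[7:9] = B4 2D -> value 5812 (2 byte(s))
  byte[9]=0xDD cont=1 payload=0x5D=93: acc |= 93<<0 -> acc=93 shift=7
  byte[10]=0xAA cont=1 payload=0x2A=42: acc |= 42<<7 -> acc=5469 shift=14
  byte[11]=0xAB cont=1 payload=0x2B=43: acc |= 43<<14 -> acc=709981 shift=21
  byte[12]=0x13 cont=0 payload=0x13=19: acc |= 19<<21 -> acc=40555869 shift=28 [end]
Varint 5: bytes[9:13] = DD AA AB 13 -> value 40555869 (4 byte(s))
  byte[13]=0xB0 cont=1 payload=0x30=48: acc |= 48<<0 -> acc=48 shift=7
  byte[14]=0xDB cont=1 payload=0x5B=91: acc |= 91<<7 -> acc=11696 shift=14
  byte[15]=0x5B cont=0 payload=0x5B=91: acc |= 91<<14 -> acc=1502640 shift=21 [end]
Varint 6: bytes[13:16] = B0 DB 5B -> value 1502640 (3 byte(s))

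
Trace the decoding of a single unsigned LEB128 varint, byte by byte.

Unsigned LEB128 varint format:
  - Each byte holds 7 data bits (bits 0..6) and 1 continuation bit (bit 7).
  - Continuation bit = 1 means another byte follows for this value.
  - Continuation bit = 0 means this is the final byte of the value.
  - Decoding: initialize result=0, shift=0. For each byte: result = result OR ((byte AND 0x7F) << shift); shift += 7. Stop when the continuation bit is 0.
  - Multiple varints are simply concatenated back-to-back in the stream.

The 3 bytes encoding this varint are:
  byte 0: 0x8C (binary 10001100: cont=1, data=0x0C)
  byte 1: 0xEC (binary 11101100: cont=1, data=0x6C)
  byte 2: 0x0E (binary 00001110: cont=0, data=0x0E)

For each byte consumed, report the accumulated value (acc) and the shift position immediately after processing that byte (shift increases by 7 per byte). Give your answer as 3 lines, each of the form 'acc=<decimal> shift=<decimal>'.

Answer: acc=12 shift=7
acc=13836 shift=14
acc=243212 shift=21

Derivation:
byte 0=0x8C: payload=0x0C=12, contrib = 12<<0 = 12; acc -> 12, shift -> 7
byte 1=0xEC: payload=0x6C=108, contrib = 108<<7 = 13824; acc -> 13836, shift -> 14
byte 2=0x0E: payload=0x0E=14, contrib = 14<<14 = 229376; acc -> 243212, shift -> 21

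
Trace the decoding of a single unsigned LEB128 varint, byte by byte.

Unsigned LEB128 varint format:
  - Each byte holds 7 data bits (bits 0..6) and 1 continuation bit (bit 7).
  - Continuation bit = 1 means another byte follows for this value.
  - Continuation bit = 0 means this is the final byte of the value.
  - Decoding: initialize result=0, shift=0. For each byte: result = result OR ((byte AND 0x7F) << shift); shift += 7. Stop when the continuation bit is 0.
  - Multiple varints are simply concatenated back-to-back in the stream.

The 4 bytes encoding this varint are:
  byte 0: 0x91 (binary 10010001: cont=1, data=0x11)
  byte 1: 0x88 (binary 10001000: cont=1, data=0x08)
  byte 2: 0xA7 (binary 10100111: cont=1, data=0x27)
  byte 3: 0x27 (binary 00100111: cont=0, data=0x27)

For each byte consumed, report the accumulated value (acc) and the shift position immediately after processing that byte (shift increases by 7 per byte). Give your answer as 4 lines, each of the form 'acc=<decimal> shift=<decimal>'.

Answer: acc=17 shift=7
acc=1041 shift=14
acc=640017 shift=21
acc=82428945 shift=28

Derivation:
byte 0=0x91: payload=0x11=17, contrib = 17<<0 = 17; acc -> 17, shift -> 7
byte 1=0x88: payload=0x08=8, contrib = 8<<7 = 1024; acc -> 1041, shift -> 14
byte 2=0xA7: payload=0x27=39, contrib = 39<<14 = 638976; acc -> 640017, shift -> 21
byte 3=0x27: payload=0x27=39, contrib = 39<<21 = 81788928; acc -> 82428945, shift -> 28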